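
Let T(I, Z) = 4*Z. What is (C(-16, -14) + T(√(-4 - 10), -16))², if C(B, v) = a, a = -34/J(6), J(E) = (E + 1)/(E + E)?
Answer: 732736/49 ≈ 14954.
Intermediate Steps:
J(E) = (1 + E)/(2*E) (J(E) = (1 + E)/((2*E)) = (1 + E)*(1/(2*E)) = (1 + E)/(2*E))
a = -408/7 (a = -34*12/(1 + 6) = -34/((½)*(⅙)*7) = -34/7/12 = -34*12/7 = -408/7 ≈ -58.286)
C(B, v) = -408/7
(C(-16, -14) + T(√(-4 - 10), -16))² = (-408/7 + 4*(-16))² = (-408/7 - 64)² = (-856/7)² = 732736/49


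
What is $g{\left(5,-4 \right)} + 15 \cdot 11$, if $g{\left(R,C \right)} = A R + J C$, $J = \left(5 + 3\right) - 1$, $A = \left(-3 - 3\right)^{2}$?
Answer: $317$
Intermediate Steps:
$A = 36$ ($A = \left(-6\right)^{2} = 36$)
$J = 7$ ($J = 8 - 1 = 7$)
$g{\left(R,C \right)} = 7 C + 36 R$ ($g{\left(R,C \right)} = 36 R + 7 C = 7 C + 36 R$)
$g{\left(5,-4 \right)} + 15 \cdot 11 = \left(7 \left(-4\right) + 36 \cdot 5\right) + 15 \cdot 11 = \left(-28 + 180\right) + 165 = 152 + 165 = 317$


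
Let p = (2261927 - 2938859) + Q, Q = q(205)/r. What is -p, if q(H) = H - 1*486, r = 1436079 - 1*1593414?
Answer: 106505095939/157335 ≈ 6.7693e+5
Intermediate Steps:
r = -157335 (r = 1436079 - 1593414 = -157335)
q(H) = -486 + H (q(H) = H - 486 = -486 + H)
Q = 281/157335 (Q = (-486 + 205)/(-157335) = -281*(-1/157335) = 281/157335 ≈ 0.0017860)
p = -106505095939/157335 (p = (2261927 - 2938859) + 281/157335 = -676932 + 281/157335 = -106505095939/157335 ≈ -6.7693e+5)
-p = -1*(-106505095939/157335) = 106505095939/157335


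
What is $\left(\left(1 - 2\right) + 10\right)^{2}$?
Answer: $81$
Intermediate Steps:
$\left(\left(1 - 2\right) + 10\right)^{2} = \left(-1 + 10\right)^{2} = 9^{2} = 81$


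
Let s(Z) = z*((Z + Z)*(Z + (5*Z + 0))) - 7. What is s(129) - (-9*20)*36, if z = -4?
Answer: -792295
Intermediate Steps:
s(Z) = -7 - 48*Z**2 (s(Z) = -4*(Z + Z)*(Z + (5*Z + 0)) - 7 = -4*2*Z*(Z + 5*Z) - 7 = -4*2*Z*6*Z - 7 = -48*Z**2 - 7 = -7 - 48*Z**2)
s(129) - (-9*20)*36 = (-7 - 48*129**2) - (-9*20)*36 = (-7 - 48*16641) - (-180)*36 = (-7 - 798768) - 1*(-6480) = -798775 + 6480 = -792295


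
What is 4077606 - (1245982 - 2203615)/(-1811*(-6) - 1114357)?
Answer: 4499600564913/1103491 ≈ 4.0776e+6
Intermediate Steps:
4077606 - (1245982 - 2203615)/(-1811*(-6) - 1114357) = 4077606 - (-957633)/(10866 - 1114357) = 4077606 - (-957633)/(-1103491) = 4077606 - (-957633)*(-1)/1103491 = 4077606 - 1*957633/1103491 = 4077606 - 957633/1103491 = 4499600564913/1103491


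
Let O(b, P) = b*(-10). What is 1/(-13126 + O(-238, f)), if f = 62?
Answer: -1/10746 ≈ -9.3058e-5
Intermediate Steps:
O(b, P) = -10*b
1/(-13126 + O(-238, f)) = 1/(-13126 - 10*(-238)) = 1/(-13126 + 2380) = 1/(-10746) = -1/10746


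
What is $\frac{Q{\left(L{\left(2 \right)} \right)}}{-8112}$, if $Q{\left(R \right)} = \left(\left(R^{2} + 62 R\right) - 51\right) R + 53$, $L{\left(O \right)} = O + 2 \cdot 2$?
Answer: $- \frac{2195}{8112} \approx -0.27059$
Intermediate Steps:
$L{\left(O \right)} = 4 + O$ ($L{\left(O \right)} = O + 4 = 4 + O$)
$Q{\left(R \right)} = 53 + R \left(-51 + R^{2} + 62 R\right)$ ($Q{\left(R \right)} = \left(-51 + R^{2} + 62 R\right) R + 53 = R \left(-51 + R^{2} + 62 R\right) + 53 = 53 + R \left(-51 + R^{2} + 62 R\right)$)
$\frac{Q{\left(L{\left(2 \right)} \right)}}{-8112} = \frac{53 + \left(4 + 2\right)^{3} - 51 \left(4 + 2\right) + 62 \left(4 + 2\right)^{2}}{-8112} = \left(53 + 6^{3} - 306 + 62 \cdot 6^{2}\right) \left(- \frac{1}{8112}\right) = \left(53 + 216 - 306 + 62 \cdot 36\right) \left(- \frac{1}{8112}\right) = \left(53 + 216 - 306 + 2232\right) \left(- \frac{1}{8112}\right) = 2195 \left(- \frac{1}{8112}\right) = - \frac{2195}{8112}$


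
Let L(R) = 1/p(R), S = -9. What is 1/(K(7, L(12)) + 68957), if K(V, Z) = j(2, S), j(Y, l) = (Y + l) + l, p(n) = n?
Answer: 1/68941 ≈ 1.4505e-5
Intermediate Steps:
j(Y, l) = Y + 2*l
L(R) = 1/R
K(V, Z) = -16 (K(V, Z) = 2 + 2*(-9) = 2 - 18 = -16)
1/(K(7, L(12)) + 68957) = 1/(-16 + 68957) = 1/68941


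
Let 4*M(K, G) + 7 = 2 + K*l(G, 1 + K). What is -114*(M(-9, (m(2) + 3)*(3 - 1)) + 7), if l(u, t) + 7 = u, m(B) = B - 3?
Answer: -1425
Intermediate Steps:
m(B) = -3 + B
l(u, t) = -7 + u
M(K, G) = -5/4 + K*(-7 + G)/4 (M(K, G) = -7/4 + (2 + K*(-7 + G))/4 = -7/4 + (½ + K*(-7 + G)/4) = -5/4 + K*(-7 + G)/4)
-114*(M(-9, (m(2) + 3)*(3 - 1)) + 7) = -114*((-5/4 + (¼)*(-9)*(-7 + ((-3 + 2) + 3)*(3 - 1))) + 7) = -114*((-5/4 + (¼)*(-9)*(-7 + (-1 + 3)*2)) + 7) = -114*((-5/4 + (¼)*(-9)*(-7 + 2*2)) + 7) = -114*((-5/4 + (¼)*(-9)*(-7 + 4)) + 7) = -114*((-5/4 + (¼)*(-9)*(-3)) + 7) = -114*((-5/4 + 27/4) + 7) = -114*(11/2 + 7) = -114*25/2 = -1425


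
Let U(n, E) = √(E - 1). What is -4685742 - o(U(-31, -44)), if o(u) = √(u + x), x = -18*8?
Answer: -4685742 - √(-144 + 3*I*√5) ≈ -4.6857e+6 - 12.003*I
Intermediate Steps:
x = -144
U(n, E) = √(-1 + E)
o(u) = √(-144 + u) (o(u) = √(u - 144) = √(-144 + u))
-4685742 - o(U(-31, -44)) = -4685742 - √(-144 + √(-1 - 44)) = -4685742 - √(-144 + √(-45)) = -4685742 - √(-144 + 3*I*√5)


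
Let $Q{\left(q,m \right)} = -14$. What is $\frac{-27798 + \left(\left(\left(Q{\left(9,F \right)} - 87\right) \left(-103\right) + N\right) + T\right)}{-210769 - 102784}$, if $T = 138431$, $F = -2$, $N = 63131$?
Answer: $- \frac{184167}{313553} \approx -0.58736$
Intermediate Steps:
$\frac{-27798 + \left(\left(\left(Q{\left(9,F \right)} - 87\right) \left(-103\right) + N\right) + T\right)}{-210769 - 102784} = \frac{-27798 + \left(\left(\left(-14 - 87\right) \left(-103\right) + 63131\right) + 138431\right)}{-210769 - 102784} = \frac{-27798 + \left(\left(\left(-101\right) \left(-103\right) + 63131\right) + 138431\right)}{-313553} = \left(-27798 + \left(\left(10403 + 63131\right) + 138431\right)\right) \left(- \frac{1}{313553}\right) = \left(-27798 + \left(73534 + 138431\right)\right) \left(- \frac{1}{313553}\right) = \left(-27798 + 211965\right) \left(- \frac{1}{313553}\right) = 184167 \left(- \frac{1}{313553}\right) = - \frac{184167}{313553}$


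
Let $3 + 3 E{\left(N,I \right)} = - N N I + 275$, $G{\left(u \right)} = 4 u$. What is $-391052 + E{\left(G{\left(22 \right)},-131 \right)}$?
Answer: $- \frac{158420}{3} \approx -52807.0$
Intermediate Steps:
$E{\left(N,I \right)} = \frac{272}{3} - \frac{I N^{2}}{3}$ ($E{\left(N,I \right)} = -1 + \frac{- N N I + 275}{3} = -1 + \frac{- N^{2} I + 275}{3} = -1 + \frac{- I N^{2} + 275}{3} = -1 + \frac{275 - I N^{2}}{3} = -1 - \left(- \frac{275}{3} + \frac{I N^{2}}{3}\right) = \frac{272}{3} - \frac{I N^{2}}{3}$)
$-391052 + E{\left(G{\left(22 \right)},-131 \right)} = -391052 - \left(- \frac{272}{3} - \frac{131 \left(4 \cdot 22\right)^{2}}{3}\right) = -391052 - \left(- \frac{272}{3} - \frac{131 \cdot 88^{2}}{3}\right) = -391052 - \left(- \frac{272}{3} - \frac{1014464}{3}\right) = -391052 + \left(\frac{272}{3} + \frac{1014464}{3}\right) = -391052 + \frac{1014736}{3} = - \frac{158420}{3}$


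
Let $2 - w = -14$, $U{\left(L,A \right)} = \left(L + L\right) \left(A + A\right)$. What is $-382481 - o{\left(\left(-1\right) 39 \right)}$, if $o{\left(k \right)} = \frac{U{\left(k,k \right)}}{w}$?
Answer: $- \frac{1531445}{4} \approx -3.8286 \cdot 10^{5}$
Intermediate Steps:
$U{\left(L,A \right)} = 4 A L$ ($U{\left(L,A \right)} = 2 L 2 A = 4 A L$)
$w = 16$ ($w = 2 - -14 = 2 + 14 = 16$)
$o{\left(k \right)} = \frac{k^{2}}{4}$ ($o{\left(k \right)} = \frac{4 k k}{16} = 4 k^{2} \cdot \frac{1}{16} = \frac{k^{2}}{4}$)
$-382481 - o{\left(\left(-1\right) 39 \right)} = -382481 - \frac{\left(\left(-1\right) 39\right)^{2}}{4} = -382481 - \frac{\left(-39\right)^{2}}{4} = -382481 - \frac{1}{4} \cdot 1521 = -382481 - \frac{1521}{4} = - \frac{1531445}{4}$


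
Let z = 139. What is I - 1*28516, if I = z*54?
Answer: -21010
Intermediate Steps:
I = 7506 (I = 139*54 = 7506)
I - 1*28516 = 7506 - 1*28516 = 7506 - 28516 = -21010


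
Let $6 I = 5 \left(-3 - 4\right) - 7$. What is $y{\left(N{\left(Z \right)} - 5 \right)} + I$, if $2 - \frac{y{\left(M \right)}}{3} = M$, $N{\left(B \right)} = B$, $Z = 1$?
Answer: $11$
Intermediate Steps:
$y{\left(M \right)} = 6 - 3 M$
$I = -7$ ($I = \frac{5 \left(-3 - 4\right) - 7}{6} = \frac{5 \left(-7\right) - 7}{6} = \frac{-35 - 7}{6} = \frac{1}{6} \left(-42\right) = -7$)
$y{\left(N{\left(Z \right)} - 5 \right)} + I = \left(6 - 3 \left(1 - 5\right)\right) - 7 = \left(6 - -12\right) - 7 = \left(6 + 12\right) - 7 = 18 - 7 = 11$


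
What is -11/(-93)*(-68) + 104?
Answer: 8924/93 ≈ 95.957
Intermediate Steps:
-11/(-93)*(-68) + 104 = -11*(-1/93)*(-68) + 104 = (11/93)*(-68) + 104 = -748/93 + 104 = 8924/93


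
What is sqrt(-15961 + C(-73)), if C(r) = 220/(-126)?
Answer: I*sqrt(7039571)/21 ≈ 126.34*I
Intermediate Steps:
C(r) = -110/63 (C(r) = 220*(-1/126) = -110/63)
sqrt(-15961 + C(-73)) = sqrt(-15961 - 110/63) = sqrt(-1005653/63) = I*sqrt(7039571)/21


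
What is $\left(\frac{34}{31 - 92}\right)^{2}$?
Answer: $\frac{1156}{3721} \approx 0.31067$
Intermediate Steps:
$\left(\frac{34}{31 - 92}\right)^{2} = \left(\frac{34}{-61}\right)^{2} = \left(34 \left(- \frac{1}{61}\right)\right)^{2} = \left(- \frac{34}{61}\right)^{2} = \frac{1156}{3721}$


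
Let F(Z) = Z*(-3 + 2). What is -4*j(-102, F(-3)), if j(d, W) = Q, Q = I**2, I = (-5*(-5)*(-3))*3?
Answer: -202500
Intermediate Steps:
I = -225 (I = (25*(-3))*3 = -75*3 = -225)
F(Z) = -Z (F(Z) = Z*(-1) = -Z)
Q = 50625 (Q = (-225)**2 = 50625)
j(d, W) = 50625
-4*j(-102, F(-3)) = -4*50625 = -202500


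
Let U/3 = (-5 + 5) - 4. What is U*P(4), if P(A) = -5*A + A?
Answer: 192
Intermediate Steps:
P(A) = -4*A
U = -12 (U = 3*((-5 + 5) - 4) = 3*(0 - 4) = 3*(-4) = -12)
U*P(4) = -(-48)*4 = -12*(-16) = 192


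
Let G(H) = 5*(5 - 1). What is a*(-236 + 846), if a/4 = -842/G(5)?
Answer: -102724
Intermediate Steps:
G(H) = 20 (G(H) = 5*4 = 20)
a = -842/5 (a = 4*(-842/20) = 4*(-842*1/20) = 4*(-421/10) = -842/5 ≈ -168.40)
a*(-236 + 846) = -842*(-236 + 846)/5 = -842/5*610 = -102724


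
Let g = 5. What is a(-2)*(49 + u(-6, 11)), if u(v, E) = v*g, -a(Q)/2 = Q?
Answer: 76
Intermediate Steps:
a(Q) = -2*Q
u(v, E) = 5*v (u(v, E) = v*5 = 5*v)
a(-2)*(49 + u(-6, 11)) = (-2*(-2))*(49 + 5*(-6)) = 4*(49 - 30) = 4*19 = 76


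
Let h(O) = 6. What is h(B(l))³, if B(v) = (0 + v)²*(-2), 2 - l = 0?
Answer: 216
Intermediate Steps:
l = 2 (l = 2 - 1*0 = 2 + 0 = 2)
B(v) = -2*v² (B(v) = v²*(-2) = -2*v²)
h(B(l))³ = 6³ = 216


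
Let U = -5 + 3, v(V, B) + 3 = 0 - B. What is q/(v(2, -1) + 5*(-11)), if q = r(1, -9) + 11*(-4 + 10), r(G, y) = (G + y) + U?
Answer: -56/57 ≈ -0.98246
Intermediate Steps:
v(V, B) = -3 - B (v(V, B) = -3 + (0 - B) = -3 - B)
U = -2
r(G, y) = -2 + G + y (r(G, y) = (G + y) - 2 = -2 + G + y)
q = 56 (q = (-2 + 1 - 9) + 11*(-4 + 10) = -10 + 11*6 = -10 + 66 = 56)
q/(v(2, -1) + 5*(-11)) = 56/((-3 - 1*(-1)) + 5*(-11)) = 56/((-3 + 1) - 55) = 56/(-2 - 55) = 56/(-57) = 56*(-1/57) = -56/57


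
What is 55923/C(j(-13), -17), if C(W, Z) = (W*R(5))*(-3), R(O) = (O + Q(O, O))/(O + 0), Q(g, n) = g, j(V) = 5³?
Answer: -18641/250 ≈ -74.564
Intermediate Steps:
j(V) = 125
R(O) = 2 (R(O) = (O + O)/(O + 0) = (2*O)/O = 2)
C(W, Z) = -6*W (C(W, Z) = (W*2)*(-3) = (2*W)*(-3) = -6*W)
55923/C(j(-13), -17) = 55923/((-6*125)) = 55923/(-750) = 55923*(-1/750) = -18641/250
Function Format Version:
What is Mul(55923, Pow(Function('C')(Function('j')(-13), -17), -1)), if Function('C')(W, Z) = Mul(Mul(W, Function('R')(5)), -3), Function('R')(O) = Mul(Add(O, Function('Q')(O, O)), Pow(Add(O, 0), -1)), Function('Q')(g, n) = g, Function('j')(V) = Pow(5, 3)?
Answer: Rational(-18641, 250) ≈ -74.564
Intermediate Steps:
Function('j')(V) = 125
Function('R')(O) = 2 (Function('R')(O) = Mul(Add(O, O), Pow(Add(O, 0), -1)) = Mul(Mul(2, O), Pow(O, -1)) = 2)
Function('C')(W, Z) = Mul(-6, W) (Function('C')(W, Z) = Mul(Mul(W, 2), -3) = Mul(Mul(2, W), -3) = Mul(-6, W))
Mul(55923, Pow(Function('C')(Function('j')(-13), -17), -1)) = Mul(55923, Pow(Mul(-6, 125), -1)) = Mul(55923, Pow(-750, -1)) = Mul(55923, Rational(-1, 750)) = Rational(-18641, 250)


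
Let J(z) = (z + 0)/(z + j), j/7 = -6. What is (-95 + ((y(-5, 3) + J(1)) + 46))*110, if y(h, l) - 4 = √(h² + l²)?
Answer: -203060/41 + 110*√34 ≈ -4311.3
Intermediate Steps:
j = -42 (j = 7*(-6) = -42)
J(z) = z/(-42 + z) (J(z) = (z + 0)/(z - 42) = z/(-42 + z))
y(h, l) = 4 + √(h² + l²)
(-95 + ((y(-5, 3) + J(1)) + 46))*110 = (-95 + (((4 + √((-5)² + 3²)) + 1/(-42 + 1)) + 46))*110 = (-95 + (((4 + √(25 + 9)) + 1/(-41)) + 46))*110 = (-95 + (((4 + √34) + 1*(-1/41)) + 46))*110 = (-95 + (((4 + √34) - 1/41) + 46))*110 = (-95 + ((163/41 + √34) + 46))*110 = (-95 + (2049/41 + √34))*110 = (-1846/41 + √34)*110 = -203060/41 + 110*√34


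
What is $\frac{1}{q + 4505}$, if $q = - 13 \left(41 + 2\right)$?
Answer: $\frac{1}{3946} \approx 0.00025342$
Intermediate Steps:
$q = -559$ ($q = \left(-13\right) 43 = -559$)
$\frac{1}{q + 4505} = \frac{1}{-559 + 4505} = \frac{1}{3946}$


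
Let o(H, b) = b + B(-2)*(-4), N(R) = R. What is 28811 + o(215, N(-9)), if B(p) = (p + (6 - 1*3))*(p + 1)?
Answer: 28806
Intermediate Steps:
B(p) = (1 + p)*(3 + p) (B(p) = (p + (6 - 3))*(1 + p) = (p + 3)*(1 + p) = (3 + p)*(1 + p) = (1 + p)*(3 + p))
o(H, b) = 4 + b (o(H, b) = b + (3 + (-2)**2 + 4*(-2))*(-4) = b + (3 + 4 - 8)*(-4) = b - 1*(-4) = b + 4 = 4 + b)
28811 + o(215, N(-9)) = 28811 + (4 - 9) = 28811 - 5 = 28806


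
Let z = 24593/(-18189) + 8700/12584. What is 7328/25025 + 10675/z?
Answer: -15286273992813766/946157787575 ≈ -16156.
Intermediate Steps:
z = -37808503/57222594 (z = 24593*(-1/18189) + 8700*(1/12584) = -24593/18189 + 2175/3146 = -37808503/57222594 ≈ -0.66073)
7328/25025 + 10675/z = 7328/25025 + 10675/(-37808503/57222594) = 7328*(1/25025) + 10675*(-57222594/37808503) = 7328/25025 - 610851190950/37808503 = -15286273992813766/946157787575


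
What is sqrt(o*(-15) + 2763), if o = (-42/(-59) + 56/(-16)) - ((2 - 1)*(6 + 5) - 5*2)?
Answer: 3*sqrt(4362578)/118 ≈ 53.102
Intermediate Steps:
o = -447/118 (o = (-42*(-1/59) + 56*(-1/16)) - (1*11 - 10) = (42/59 - 7/2) - (11 - 10) = -329/118 - 1*1 = -329/118 - 1 = -447/118 ≈ -3.7881)
sqrt(o*(-15) + 2763) = sqrt(-447/118*(-15) + 2763) = sqrt(6705/118 + 2763) = sqrt(332739/118) = 3*sqrt(4362578)/118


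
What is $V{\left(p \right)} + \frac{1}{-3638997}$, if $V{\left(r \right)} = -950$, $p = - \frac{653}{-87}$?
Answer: $- \frac{3457047151}{3638997} \approx -950.0$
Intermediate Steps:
$p = \frac{653}{87}$ ($p = \left(-653\right) \left(- \frac{1}{87}\right) = \frac{653}{87} \approx 7.5057$)
$V{\left(p \right)} + \frac{1}{-3638997} = -950 + \frac{1}{-3638997} = -950 - \frac{1}{3638997} = - \frac{3457047151}{3638997}$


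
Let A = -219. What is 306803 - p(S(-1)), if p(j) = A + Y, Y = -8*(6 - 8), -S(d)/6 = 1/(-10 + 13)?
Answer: 307006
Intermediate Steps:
S(d) = -2 (S(d) = -6/(-10 + 13) = -6/3 = -6*⅓ = -2)
Y = 16 (Y = -8*(-2) = 16)
p(j) = -203 (p(j) = -219 + 16 = -203)
306803 - p(S(-1)) = 306803 - 1*(-203) = 306803 + 203 = 307006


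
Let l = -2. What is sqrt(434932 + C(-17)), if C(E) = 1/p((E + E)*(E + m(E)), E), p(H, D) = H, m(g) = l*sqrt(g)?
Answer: sqrt(434932 + 1/(34*(17 + 2*I*sqrt(17)))) ≈ 659.49 - 0.e-7*I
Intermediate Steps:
m(g) = -2*sqrt(g)
C(E) = 1/(2*E*(E - 2*sqrt(E))) (C(E) = 1/((E + E)*(E - 2*sqrt(E))) = 1/((2*E)*(E - 2*sqrt(E))) = 1/(2*E*(E - 2*sqrt(E))))
sqrt(434932 + C(-17)) = sqrt(434932 + 1/(2*((-17)**2 - (-34)*I*sqrt(17)))) = sqrt(434932 + 1/(2*(289 - (-34)*I*sqrt(17)))) = sqrt(434932 + 1/(2*(289 + 34*I*sqrt(17))))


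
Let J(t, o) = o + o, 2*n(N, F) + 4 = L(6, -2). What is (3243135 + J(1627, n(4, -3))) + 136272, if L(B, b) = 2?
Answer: 3379405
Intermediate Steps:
n(N, F) = -1 (n(N, F) = -2 + (1/2)*2 = -2 + 1 = -1)
J(t, o) = 2*o
(3243135 + J(1627, n(4, -3))) + 136272 = (3243135 + 2*(-1)) + 136272 = (3243135 - 2) + 136272 = 3243133 + 136272 = 3379405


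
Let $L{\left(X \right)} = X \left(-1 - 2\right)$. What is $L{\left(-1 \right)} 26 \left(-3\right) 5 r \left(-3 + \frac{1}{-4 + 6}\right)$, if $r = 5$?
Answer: $14625$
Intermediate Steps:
$L{\left(X \right)} = - 3 X$ ($L{\left(X \right)} = X \left(-3\right) = - 3 X$)
$L{\left(-1 \right)} 26 \left(-3\right) 5 r \left(-3 + \frac{1}{-4 + 6}\right) = \left(-3\right) \left(-1\right) 26 \left(-3\right) 5 \cdot 5 \left(-3 + \frac{1}{-4 + 6}\right) = 3 \cdot 26 \left(-15\right) 5 \left(-3 + \frac{1}{2}\right) = 78 \left(- 75 \left(-3 + \frac{1}{2}\right)\right) = 78 \left(\left(-75\right) \left(- \frac{5}{2}\right)\right) = 78 \cdot \frac{375}{2} = 14625$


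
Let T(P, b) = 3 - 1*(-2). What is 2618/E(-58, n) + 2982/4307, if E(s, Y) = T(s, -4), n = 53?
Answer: 11290636/21535 ≈ 524.29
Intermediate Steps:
T(P, b) = 5 (T(P, b) = 3 + 2 = 5)
E(s, Y) = 5
2618/E(-58, n) + 2982/4307 = 2618/5 + 2982/4307 = 11290636/21535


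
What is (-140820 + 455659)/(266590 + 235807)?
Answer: 44977/71771 ≈ 0.62667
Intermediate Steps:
(-140820 + 455659)/(266590 + 235807) = 314839/502397 = 314839*(1/502397) = 44977/71771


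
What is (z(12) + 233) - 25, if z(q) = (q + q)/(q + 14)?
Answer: 2716/13 ≈ 208.92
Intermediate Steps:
z(q) = 2*q/(14 + q) (z(q) = (2*q)/(14 + q) = 2*q/(14 + q))
(z(12) + 233) - 25 = (2*12/(14 + 12) + 233) - 25 = (2*12/26 + 233) - 25 = (2*12*(1/26) + 233) - 25 = (12/13 + 233) - 25 = 3041/13 - 25 = 2716/13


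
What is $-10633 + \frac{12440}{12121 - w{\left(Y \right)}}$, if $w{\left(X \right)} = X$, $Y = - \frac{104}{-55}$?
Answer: $- \frac{7086752583}{666551} \approx -10632.0$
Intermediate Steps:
$Y = \frac{104}{55}$ ($Y = \left(-104\right) \left(- \frac{1}{55}\right) = \frac{104}{55} \approx 1.8909$)
$-10633 + \frac{12440}{12121 - w{\left(Y \right)}} = -10633 + \frac{12440}{12121 - \frac{104}{55}} = -10633 + \frac{12440}{\frac{666551}{55}} = -10633 + 12440 \cdot \frac{55}{666551} = -10633 + \frac{684200}{666551} = - \frac{7086752583}{666551}$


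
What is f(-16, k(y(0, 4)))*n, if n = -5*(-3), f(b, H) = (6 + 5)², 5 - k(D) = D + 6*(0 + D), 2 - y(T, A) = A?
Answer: 1815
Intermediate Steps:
y(T, A) = 2 - A
k(D) = 5 - 7*D (k(D) = 5 - (D + 6*(0 + D)) = 5 - (D + 6*D) = 5 - 7*D)
f(b, H) = 121 (f(b, H) = 11² = 121)
n = 15
f(-16, k(y(0, 4)))*n = 121*15 = 1815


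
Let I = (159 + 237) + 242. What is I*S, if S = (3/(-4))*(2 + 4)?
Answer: -2871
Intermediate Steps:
I = 638 (I = 396 + 242 = 638)
S = -9/2 (S = (3*(-1/4))*6 = -3/4*6 = -9/2 ≈ -4.5000)
I*S = 638*(-9/2) = -2871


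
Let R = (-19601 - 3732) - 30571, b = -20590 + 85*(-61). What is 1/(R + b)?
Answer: -1/79679 ≈ -1.2550e-5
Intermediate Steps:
b = -25775 (b = -20590 - 5185 = -25775)
R = -53904 (R = -23333 - 30571 = -53904)
1/(R + b) = 1/(-53904 - 25775) = 1/(-79679) = -1/79679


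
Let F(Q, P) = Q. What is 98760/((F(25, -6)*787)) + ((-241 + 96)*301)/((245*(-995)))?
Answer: 5699185/1096291 ≈ 5.1986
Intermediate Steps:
98760/((F(25, -6)*787)) + ((-241 + 96)*301)/((245*(-995))) = 98760/((25*787)) + ((-241 + 96)*301)/((245*(-995))) = 98760/19675 - 145*301/(-243775) = 98760*(1/19675) - 43645*(-1/243775) = 19752/3935 + 1247/6965 = 5699185/1096291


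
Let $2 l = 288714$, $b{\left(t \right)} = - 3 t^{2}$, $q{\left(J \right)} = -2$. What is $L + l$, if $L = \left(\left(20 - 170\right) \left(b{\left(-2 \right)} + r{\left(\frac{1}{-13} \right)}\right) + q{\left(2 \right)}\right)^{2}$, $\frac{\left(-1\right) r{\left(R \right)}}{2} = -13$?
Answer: $4562761$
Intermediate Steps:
$r{\left(R \right)} = 26$ ($r{\left(R \right)} = \left(-2\right) \left(-13\right) = 26$)
$L = 4418404$ ($L = \left(\left(20 - 170\right) \left(- 3 \left(-2\right)^{2} + 26\right) - 2\right)^{2} = \left(- 150 \left(\left(-3\right) 4 + 26\right) - 2\right)^{2} = \left(- 150 \left(-12 + 26\right) - 2\right)^{2} = \left(\left(-150\right) 14 - 2\right)^{2} = \left(-2100 - 2\right)^{2} = \left(-2102\right)^{2} = 4418404$)
$l = 144357$ ($l = \frac{1}{2} \cdot 288714 = 144357$)
$L + l = 4418404 + 144357 = 4562761$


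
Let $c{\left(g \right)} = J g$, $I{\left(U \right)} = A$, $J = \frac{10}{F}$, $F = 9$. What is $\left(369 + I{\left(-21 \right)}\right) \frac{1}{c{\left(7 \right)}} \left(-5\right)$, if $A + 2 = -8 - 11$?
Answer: $- \frac{1566}{7} \approx -223.71$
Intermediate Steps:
$A = -21$ ($A = -2 - 19 = -21$)
$J = \frac{10}{9} \approx 1.1111$
$I{\left(U \right)} = -21$
$c{\left(g \right)} = \frac{10 g}{9}$
$\left(369 + I{\left(-21 \right)}\right) \frac{1}{c{\left(7 \right)}} \left(-5\right) = \left(369 - 21\right) \frac{1}{\frac{10}{9} \cdot 7} \left(-5\right) = 348 \frac{1}{\frac{70}{9}} \left(-5\right) = 348 \cdot \frac{9}{70} \left(-5\right) = 348 \left(- \frac{9}{14}\right) = - \frac{1566}{7}$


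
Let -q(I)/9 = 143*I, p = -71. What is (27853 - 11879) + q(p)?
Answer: 107351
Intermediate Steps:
q(I) = -1287*I
(27853 - 11879) + q(p) = (27853 - 11879) - 1287*(-71) = 15974 + 91377 = 107351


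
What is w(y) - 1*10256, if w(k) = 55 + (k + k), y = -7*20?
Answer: -10481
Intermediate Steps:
y = -140
w(k) = 55 + 2*k
w(y) - 1*10256 = (55 + 2*(-140)) - 1*10256 = (55 - 280) - 10256 = -225 - 10256 = -10481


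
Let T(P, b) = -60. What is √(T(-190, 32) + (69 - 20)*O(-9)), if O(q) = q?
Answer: I*√501 ≈ 22.383*I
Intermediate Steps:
√(T(-190, 32) + (69 - 20)*O(-9)) = √(-60 + (69 - 20)*(-9)) = √(-60 + 49*(-9)) = √(-60 - 441) = √(-501) = I*√501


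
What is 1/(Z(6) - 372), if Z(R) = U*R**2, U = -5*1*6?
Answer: -1/1452 ≈ -0.00068871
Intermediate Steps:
U = -30 (U = -5*6 = -30)
Z(R) = -30*R**2
1/(Z(6) - 372) = 1/(-30*6**2 - 372) = 1/(-30*36 - 372) = 1/(-1080 - 372) = 1/(-1452) = -1/1452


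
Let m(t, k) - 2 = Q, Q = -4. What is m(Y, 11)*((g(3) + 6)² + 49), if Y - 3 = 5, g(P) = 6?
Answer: -386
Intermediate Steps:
Y = 8 (Y = 3 + 5 = 8)
m(t, k) = -2 (m(t, k) = 2 - 4 = -2)
m(Y, 11)*((g(3) + 6)² + 49) = -2*((6 + 6)² + 49) = -2*(12² + 49) = -2*(144 + 49) = -2*193 = -386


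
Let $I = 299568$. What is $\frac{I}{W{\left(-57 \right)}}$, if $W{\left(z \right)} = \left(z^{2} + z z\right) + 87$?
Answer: $\frac{99856}{2195} \approx 45.492$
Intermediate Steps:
$W{\left(z \right)} = 87 + 2 z^{2}$ ($W{\left(z \right)} = \left(z^{2} + z^{2}\right) + 87 = 2 z^{2} + 87 = 87 + 2 z^{2}$)
$\frac{I}{W{\left(-57 \right)}} = \frac{299568}{87 + 2 \left(-57\right)^{2}} = \frac{299568}{87 + 2 \cdot 3249} = \frac{299568}{87 + 6498} = \frac{299568}{6585} = 299568 \cdot \frac{1}{6585} = \frac{99856}{2195}$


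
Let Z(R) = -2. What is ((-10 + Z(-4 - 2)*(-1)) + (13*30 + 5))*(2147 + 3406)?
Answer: 2149011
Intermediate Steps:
((-10 + Z(-4 - 2)*(-1)) + (13*30 + 5))*(2147 + 3406) = ((-10 - 2*(-1)) + (13*30 + 5))*(2147 + 3406) = ((-10 + 2) + (390 + 5))*5553 = (-8 + 395)*5553 = 387*5553 = 2149011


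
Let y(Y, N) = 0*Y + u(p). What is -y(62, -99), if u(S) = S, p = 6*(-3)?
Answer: 18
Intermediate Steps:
p = -18
y(Y, N) = -18 (y(Y, N) = 0*Y - 18 = 0 - 18 = -18)
-y(62, -99) = -1*(-18) = 18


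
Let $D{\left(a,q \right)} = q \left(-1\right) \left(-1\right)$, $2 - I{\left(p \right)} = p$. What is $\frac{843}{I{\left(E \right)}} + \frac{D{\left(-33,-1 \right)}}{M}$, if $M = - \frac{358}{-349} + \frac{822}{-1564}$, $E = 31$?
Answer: $- \frac{122998453}{3958993} \approx -31.068$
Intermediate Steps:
$M = \frac{136517}{272918}$ ($M = \left(-358\right) \left(- \frac{1}{349}\right) + 822 \left(- \frac{1}{1564}\right) = \frac{358}{349} - \frac{411}{782} = \frac{136517}{272918} \approx 0.50021$)
$I{\left(p \right)} = 2 - p$
$D{\left(a,q \right)} = q$ ($D{\left(a,q \right)} = - q \left(-1\right) = q$)
$\frac{843}{I{\left(E \right)}} + \frac{D{\left(-33,-1 \right)}}{M} = \frac{843}{2 - 31} - \frac{1}{\frac{136517}{272918}} = \frac{843}{2 - 31} - \frac{272918}{136517} = \frac{843}{-29} - \frac{272918}{136517} = 843 \left(- \frac{1}{29}\right) - \frac{272918}{136517} = - \frac{843}{29} - \frac{272918}{136517} = - \frac{122998453}{3958993}$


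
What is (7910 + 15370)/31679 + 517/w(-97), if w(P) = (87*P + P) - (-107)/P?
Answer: 17689474549/26233348221 ≈ 0.67431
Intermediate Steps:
w(P) = 88*P + 107/P
(7910 + 15370)/31679 + 517/w(-97) = (7910 + 15370)/31679 + 517/(88*(-97) + 107/(-97)) = 23280*(1/31679) + 517/(-8536 + 107*(-1/97)) = 23280/31679 + 517/(-8536 - 107/97) = 23280/31679 + 517/(-828099/97) = 23280/31679 + 517*(-97/828099) = 23280/31679 - 50149/828099 = 17689474549/26233348221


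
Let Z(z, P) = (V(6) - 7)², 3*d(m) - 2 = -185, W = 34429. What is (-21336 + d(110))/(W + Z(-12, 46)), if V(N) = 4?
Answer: -21397/34438 ≈ -0.62132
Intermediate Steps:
d(m) = -61 (d(m) = ⅔ + (⅓)*(-185) = ⅔ - 185/3 = -61)
Z(z, P) = 9 (Z(z, P) = (4 - 7)² = (-3)² = 9)
(-21336 + d(110))/(W + Z(-12, 46)) = (-21336 - 61)/(34429 + 9) = -21397/34438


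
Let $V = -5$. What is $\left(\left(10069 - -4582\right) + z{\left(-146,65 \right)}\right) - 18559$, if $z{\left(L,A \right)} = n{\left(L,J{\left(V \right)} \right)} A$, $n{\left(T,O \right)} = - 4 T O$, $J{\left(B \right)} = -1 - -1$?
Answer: $-3908$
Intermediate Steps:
$J{\left(B \right)} = 0$ ($J{\left(B \right)} = -1 + 1 = 0$)
$n{\left(T,O \right)} = - 4 O T$
$z{\left(L,A \right)} = 0$ ($z{\left(L,A \right)} = \left(-4\right) 0 L A = 0 A = 0$)
$\left(\left(10069 - -4582\right) + z{\left(-146,65 \right)}\right) - 18559 = \left(\left(10069 - -4582\right) + 0\right) - 18559 = \left(\left(10069 + 4582\right) + 0\right) - 18559 = \left(14651 + 0\right) - 18559 = 14651 - 18559 = -3908$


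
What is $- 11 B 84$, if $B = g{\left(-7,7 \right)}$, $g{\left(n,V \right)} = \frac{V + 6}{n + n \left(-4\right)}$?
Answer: $-572$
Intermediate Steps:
$g{\left(n,V \right)} = - \frac{6 + V}{3 n}$ ($g{\left(n,V \right)} = \frac{6 + V}{n - 4 n} = \frac{6 + V}{\left(-3\right) n} = \left(6 + V\right) \left(- \frac{1}{3 n}\right) = - \frac{6 + V}{3 n}$)
$B = \frac{13}{21}$ ($B = \frac{-6 - 7}{3 \left(-7\right)} = \frac{1}{3} \left(- \frac{1}{7}\right) \left(-6 - 7\right) = \frac{1}{3} \left(- \frac{1}{7}\right) \left(-13\right) = \frac{13}{21} \approx 0.61905$)
$- 11 B 84 = \left(-11\right) \frac{13}{21} \cdot 84 = \left(- \frac{143}{21}\right) 84 = -572$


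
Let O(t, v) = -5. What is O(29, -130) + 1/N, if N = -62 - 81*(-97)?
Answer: -38974/7795 ≈ -4.9999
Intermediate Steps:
N = 7795 (N = -62 + 7857 = 7795)
O(29, -130) + 1/N = -5 + 1/7795 = -38974/7795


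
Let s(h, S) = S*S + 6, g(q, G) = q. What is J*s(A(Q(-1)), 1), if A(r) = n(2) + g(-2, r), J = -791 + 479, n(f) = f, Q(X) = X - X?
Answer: -2184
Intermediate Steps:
Q(X) = 0
J = -312
A(r) = 0 (A(r) = 2 - 2 = 0)
s(h, S) = 6 + S² (s(h, S) = S² + 6 = 6 + S²)
J*s(A(Q(-1)), 1) = -312*(6 + 1²) = -312*(6 + 1) = -312*7 = -2184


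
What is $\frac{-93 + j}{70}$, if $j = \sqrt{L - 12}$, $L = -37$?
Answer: $- \frac{93}{70} + \frac{i}{10} \approx -1.3286 + 0.1 i$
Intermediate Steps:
$j = 7 i$ ($j = \sqrt{-37 - 12} = \sqrt{-49} = 7 i \approx 7.0 i$)
$\frac{-93 + j}{70} = \frac{-93 + 7 i}{70} = - \frac{93}{70} + \frac{i}{10}$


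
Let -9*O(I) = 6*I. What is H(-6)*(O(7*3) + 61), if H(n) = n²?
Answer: 1692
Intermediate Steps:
O(I) = -2*I/3
H(-6)*(O(7*3) + 61) = (-6)²*(-14*3/3 + 61) = 36*(-⅔*21 + 61) = 36*(-14 + 61) = 36*47 = 1692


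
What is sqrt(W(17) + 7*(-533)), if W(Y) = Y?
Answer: I*sqrt(3714) ≈ 60.943*I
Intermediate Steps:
sqrt(W(17) + 7*(-533)) = sqrt(17 + 7*(-533)) = sqrt(17 - 3731) = sqrt(-3714) = I*sqrt(3714)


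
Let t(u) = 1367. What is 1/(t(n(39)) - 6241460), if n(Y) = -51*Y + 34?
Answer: -1/6240093 ≈ -1.6025e-7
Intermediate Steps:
n(Y) = 34 - 51*Y
1/(t(n(39)) - 6241460) = 1/(1367 - 6241460) = 1/(-6240093) = -1/6240093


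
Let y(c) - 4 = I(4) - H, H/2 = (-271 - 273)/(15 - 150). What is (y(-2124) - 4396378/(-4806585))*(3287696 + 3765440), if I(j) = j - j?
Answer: -9137718557344/411993 ≈ -2.2179e+7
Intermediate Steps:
I(j) = 0
H = 1088/135 (H = 2*((-271 - 273)/(15 - 150)) = 2*(-544/(-135)) = 2*(-544*(-1/135)) = 2*(544/135) = 1088/135 ≈ 8.0593)
y(c) = -548/135 (y(c) = 4 + (0 - 1*1088/135) = 4 + (0 - 1088/135) = 4 - 1088/135 = -548/135)
(y(-2124) - 4396378/(-4806585))*(3287696 + 3765440) = (-548/135 - 4396378/(-4806585))*(3287696 + 3765440) = (-548/135 - 4396378*(-1/4806585))*7053136 = (-548/135 + 628054/686655)*7053136 = -1295554/411993*7053136 = -9137718557344/411993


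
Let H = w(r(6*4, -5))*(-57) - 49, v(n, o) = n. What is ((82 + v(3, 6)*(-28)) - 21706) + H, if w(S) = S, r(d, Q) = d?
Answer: -23125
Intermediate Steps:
H = -1417 (H = (6*4)*(-57) - 49 = 24*(-57) - 49 = -1368 - 49 = -1417)
((82 + v(3, 6)*(-28)) - 21706) + H = ((82 + 3*(-28)) - 21706) - 1417 = ((82 - 84) - 21706) - 1417 = (-2 - 21706) - 1417 = -21708 - 1417 = -23125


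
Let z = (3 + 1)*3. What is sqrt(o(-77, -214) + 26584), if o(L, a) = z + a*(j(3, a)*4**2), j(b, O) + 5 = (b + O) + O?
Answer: 2*sqrt(374729) ≈ 1224.3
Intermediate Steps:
j(b, O) = -5 + b + 2*O (j(b, O) = -5 + ((b + O) + O) = -5 + ((O + b) + O) = -5 + (b + 2*O) = -5 + b + 2*O)
z = 12 (z = 4*3 = 12)
o(L, a) = 12 + a*(-32 + 32*a) (o(L, a) = 12 + a*((-5 + 3 + 2*a)*4**2) = 12 + a*((-2 + 2*a)*16) = 12 + a*(-32 + 32*a))
sqrt(o(-77, -214) + 26584) = sqrt((12 + 32*(-214)*(-1 - 214)) + 26584) = sqrt((12 + 32*(-214)*(-215)) + 26584) = sqrt((12 + 1472320) + 26584) = sqrt(1472332 + 26584) = sqrt(1498916) = 2*sqrt(374729)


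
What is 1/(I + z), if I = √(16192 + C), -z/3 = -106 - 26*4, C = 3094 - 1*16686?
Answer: 63/39430 - √26/39430 ≈ 0.0014684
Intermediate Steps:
C = -13592 (C = 3094 - 16686 = -13592)
z = 630 (z = -3*(-106 - 26*4) = -3*(-106 - 104) = -3*(-210) = 630)
I = 10*√26 (I = √(16192 - 13592) = √2600 = 10*√26 ≈ 50.990)
1/(I + z) = 1/(10*√26 + 630) = 1/(630 + 10*√26)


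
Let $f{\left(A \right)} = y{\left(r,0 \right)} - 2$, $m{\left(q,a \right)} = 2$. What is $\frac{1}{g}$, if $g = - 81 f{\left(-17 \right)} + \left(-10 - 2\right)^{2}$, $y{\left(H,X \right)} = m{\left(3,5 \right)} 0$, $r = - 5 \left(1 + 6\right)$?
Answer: $\frac{1}{306} \approx 0.003268$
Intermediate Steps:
$r = -35$ ($r = \left(-5\right) 7 = -35$)
$y{\left(H,X \right)} = 0$ ($y{\left(H,X \right)} = 2 \cdot 0 = 0$)
$f{\left(A \right)} = -2$ ($f{\left(A \right)} = 0 - 2 = -2$)
$g = 306$ ($g = \left(-81\right) \left(-2\right) + \left(-10 - 2\right)^{2} = 162 + \left(-12\right)^{2} = 162 + 144 = 306$)
$\frac{1}{g} = \frac{1}{306}$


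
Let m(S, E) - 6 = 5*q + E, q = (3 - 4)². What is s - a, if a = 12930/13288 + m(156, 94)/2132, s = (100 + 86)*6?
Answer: 1974208491/1770626 ≈ 1115.0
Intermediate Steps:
q = 1 (q = (-1)² = 1)
m(S, E) = 11 + E (m(S, E) = 6 + (5*1 + E) = 6 + (5 + E) = 11 + E)
s = 1116 (s = 186*6 = 1116)
a = 1810125/1770626 (a = 12930/13288 + (11 + 94)/2132 = 12930*(1/13288) + 105*(1/2132) = 6465/6644 + 105/2132 = 1810125/1770626 ≈ 1.0223)
s - a = 1116 - 1*1810125/1770626 = 1116 - 1810125/1770626 = 1974208491/1770626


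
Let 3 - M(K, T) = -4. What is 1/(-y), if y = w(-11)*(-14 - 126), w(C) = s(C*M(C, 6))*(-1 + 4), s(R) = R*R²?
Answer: -1/191743860 ≈ -5.2153e-9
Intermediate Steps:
M(K, T) = 7 (M(K, T) = 3 - 1*(-4) = 3 + 4 = 7)
s(R) = R³
w(C) = 1029*C³ (w(C) = (C*7)³*(-1 + 4) = (7*C)³*3 = (343*C³)*3 = 1029*C³)
y = 191743860 (y = (1029*(-11)³)*(-14 - 126) = (1029*(-1331))*(-140) = -1369599*(-140) = 191743860)
1/(-y) = 1/(-1*191743860) = 1/(-191743860) = -1/191743860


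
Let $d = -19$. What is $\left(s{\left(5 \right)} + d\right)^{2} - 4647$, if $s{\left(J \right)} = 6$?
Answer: $-4478$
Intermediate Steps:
$\left(s{\left(5 \right)} + d\right)^{2} - 4647 = \left(6 - 19\right)^{2} - 4647 = \left(-13\right)^{2} - 4647 = 169 - 4647 = -4478$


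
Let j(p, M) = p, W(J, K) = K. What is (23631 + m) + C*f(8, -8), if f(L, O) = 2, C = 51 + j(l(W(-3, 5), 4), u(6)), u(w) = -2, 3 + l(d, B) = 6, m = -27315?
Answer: -3576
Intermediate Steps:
l(d, B) = 3 (l(d, B) = -3 + 6 = 3)
C = 54 (C = 51 + 3 = 54)
(23631 + m) + C*f(8, -8) = (23631 - 27315) + 54*2 = -3684 + 108 = -3576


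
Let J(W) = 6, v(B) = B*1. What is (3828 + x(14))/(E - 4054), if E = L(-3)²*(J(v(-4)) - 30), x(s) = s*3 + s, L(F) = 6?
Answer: -1942/2459 ≈ -0.78975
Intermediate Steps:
v(B) = B
x(s) = 4*s (x(s) = 3*s + s = 4*s)
E = -864 (E = 6²*(6 - 30) = 36*(-24) = -864)
(3828 + x(14))/(E - 4054) = (3828 + 4*14)/(-864 - 4054) = (3828 + 56)/(-4918) = 3884*(-1/4918) = -1942/2459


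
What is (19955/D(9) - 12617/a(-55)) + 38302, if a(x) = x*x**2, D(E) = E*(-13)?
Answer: 5190653198/136125 ≈ 38132.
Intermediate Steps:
D(E) = -13*E
a(x) = x**3
(19955/D(9) - 12617/a(-55)) + 38302 = (19955/((-13*9)) - 12617/((-55)**3)) + 38302 = (19955/(-117) - 12617/(-166375)) + 38302 = (19955*(-1/117) - 12617*(-1/166375)) + 38302 = (-1535/9 + 1147/15125) + 38302 = -23206552/136125 + 38302 = 5190653198/136125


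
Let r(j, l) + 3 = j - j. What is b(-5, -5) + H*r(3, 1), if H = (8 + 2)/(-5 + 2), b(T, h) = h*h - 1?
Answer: 34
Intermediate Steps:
r(j, l) = -3 (r(j, l) = -3 + (j - j) = -3 + 0 = -3)
b(T, h) = -1 + h**2 (b(T, h) = h**2 - 1 = -1 + h**2)
H = -10/3 (H = 10/(-3) = 10*(-1/3) = -10/3 ≈ -3.3333)
b(-5, -5) + H*r(3, 1) = (-1 + (-5)**2) - 10/3*(-3) = (-1 + 25) + 10 = 24 + 10 = 34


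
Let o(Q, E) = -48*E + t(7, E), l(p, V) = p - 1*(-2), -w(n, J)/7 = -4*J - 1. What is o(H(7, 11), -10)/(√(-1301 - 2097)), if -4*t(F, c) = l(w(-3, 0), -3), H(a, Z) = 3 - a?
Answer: -1911*I*√3398/13592 ≈ -8.1958*I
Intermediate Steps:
w(n, J) = 7 + 28*J (w(n, J) = -7*(-4*J - 1) = -7*(-1 - 4*J) = 7 + 28*J)
l(p, V) = 2 + p (l(p, V) = p + 2 = 2 + p)
t(F, c) = -9/4 (t(F, c) = -(2 + (7 + 28*0))/4 = -(2 + (7 + 0))/4 = -(2 + 7)/4 = -¼*9 = -9/4)
o(Q, E) = -9/4 - 48*E (o(Q, E) = -48*E - 9/4 = -9/4 - 48*E)
o(H(7, 11), -10)/(√(-1301 - 2097)) = (-9/4 - 48*(-10))/(√(-1301 - 2097)) = (-9/4 + 480)/(√(-3398)) = 1911/(4*((I*√3398))) = 1911*(-I*√3398/3398)/4 = -1911*I*√3398/13592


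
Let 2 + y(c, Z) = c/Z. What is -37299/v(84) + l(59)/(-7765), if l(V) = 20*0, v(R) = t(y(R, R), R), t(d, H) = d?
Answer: 37299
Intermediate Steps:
y(c, Z) = -2 + c/Z
v(R) = -1 (v(R) = -2 + R/R = -2 + 1 = -1)
l(V) = 0
-37299/v(84) + l(59)/(-7765) = -37299/(-1) + 0/(-7765) = -37299*(-1) + 0*(-1/7765) = 37299 + 0 = 37299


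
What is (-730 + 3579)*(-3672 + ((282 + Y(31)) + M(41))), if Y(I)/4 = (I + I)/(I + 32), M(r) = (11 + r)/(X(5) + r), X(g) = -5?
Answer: -28928339/3 ≈ -9.6428e+6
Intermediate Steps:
M(r) = (11 + r)/(-5 + r)
Y(I) = 8*I/(32 + I) (Y(I) = 4*((I + I)/(I + 32)) = 4*((2*I)/(32 + I)) = 4*(2*I/(32 + I)) = 8*I/(32 + I))
(-730 + 3579)*(-3672 + ((282 + Y(31)) + M(41))) = (-730 + 3579)*(-3672 + ((282 + 8*31/(32 + 31)) + (11 + 41)/(-5 + 41))) = 2849*(-3672 + ((282 + 8*31/63) + 52/36)) = 2849*(-3672 + ((282 + 8*31*(1/63)) + (1/36)*52)) = 2849*(-3672 + ((282 + 248/63) + 13/9)) = 2849*(-3672 + (18014/63 + 13/9)) = 2849*(-3672 + 6035/21) = 2849*(-71077/21) = -28928339/3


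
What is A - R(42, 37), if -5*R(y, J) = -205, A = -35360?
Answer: -35401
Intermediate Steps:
R(y, J) = 41 (R(y, J) = -⅕*(-205) = 41)
A - R(42, 37) = -35360 - 1*41 = -35360 - 41 = -35401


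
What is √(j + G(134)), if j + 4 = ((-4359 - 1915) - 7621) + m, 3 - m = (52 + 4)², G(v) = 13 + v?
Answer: I*√16885 ≈ 129.94*I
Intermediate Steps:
m = -3133 (m = 3 - (52 + 4)² = 3 - 1*56² = 3 - 1*3136 = 3 - 3136 = -3133)
j = -17032 (j = -4 + (((-4359 - 1915) - 7621) - 3133) = -4 + ((-6274 - 7621) - 3133) = -4 + (-13895 - 3133) = -4 - 17028 = -17032)
√(j + G(134)) = √(-17032 + (13 + 134)) = √(-17032 + 147) = √(-16885) = I*√16885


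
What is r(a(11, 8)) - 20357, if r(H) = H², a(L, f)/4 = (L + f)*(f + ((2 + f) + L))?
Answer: 4837259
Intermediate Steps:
a(L, f) = 4*(L + f)*(2 + L + 2*f) (a(L, f) = 4*((L + f)*(f + ((2 + f) + L))) = 4*((L + f)*(f + (2 + L + f))) = 4*((L + f)*(2 + L + 2*f)) = 4*(L + f)*(2 + L + 2*f))
r(a(11, 8)) - 20357 = (4*11² + 8*11 + 8*8 + 8*8² + 12*11*8)² - 20357 = (4*121 + 88 + 64 + 8*64 + 1056)² - 20357 = (484 + 88 + 64 + 512 + 1056)² - 20357 = 2204² - 20357 = 4857616 - 20357 = 4837259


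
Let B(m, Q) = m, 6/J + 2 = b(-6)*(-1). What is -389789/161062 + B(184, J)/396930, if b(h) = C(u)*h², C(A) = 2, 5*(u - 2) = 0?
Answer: -77344656181/31965169830 ≈ -2.4197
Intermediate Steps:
u = 2 (u = 2 + (⅕)*0 = 2 + 0 = 2)
b(h) = 2*h²
J = -3/37 (J = 6/(-2 + (2*(-6)²)*(-1)) = 6/(-2 + (2*36)*(-1)) = 6/(-2 + 72*(-1)) = 6/(-2 - 72) = 6/(-74) = 6*(-1/74) = -3/37 ≈ -0.081081)
-389789/161062 + B(184, J)/396930 = -389789/161062 + 184/396930 = -389789*1/161062 + 184*(1/396930) = -389789/161062 + 92/198465 = -77344656181/31965169830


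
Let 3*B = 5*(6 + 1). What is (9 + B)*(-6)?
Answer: -124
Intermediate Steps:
B = 35/3 (B = (5*(6 + 1))/3 = (5*7)/3 = (⅓)*35 = 35/3 ≈ 11.667)
(9 + B)*(-6) = (9 + 35/3)*(-6) = (62/3)*(-6) = -124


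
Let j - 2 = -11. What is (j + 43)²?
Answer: 1156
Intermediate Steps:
j = -9 (j = 2 - 11 = -9)
(j + 43)² = (-9 + 43)² = 34² = 1156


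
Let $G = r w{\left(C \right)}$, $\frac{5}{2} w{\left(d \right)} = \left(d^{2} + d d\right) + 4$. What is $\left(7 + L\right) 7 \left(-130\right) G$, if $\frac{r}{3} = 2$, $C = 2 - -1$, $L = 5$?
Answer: $-576576$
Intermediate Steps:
$C = 3$ ($C = 2 + 1 = 3$)
$w{\left(d \right)} = \frac{8}{5} + \frac{4 d^{2}}{5}$ ($w{\left(d \right)} = \frac{2 \left(\left(d^{2} + d d\right) + 4\right)}{5} = \frac{2 \left(\left(d^{2} + d^{2}\right) + 4\right)}{5} = \frac{2 \left(2 d^{2} + 4\right)}{5} = \frac{2 \left(4 + 2 d^{2}\right)}{5} = \frac{8}{5} + \frac{4 d^{2}}{5}$)
$r = 6$ ($r = 3 \cdot 2 = 6$)
$G = \frac{264}{5}$ ($G = 6 \left(\frac{8}{5} + \frac{4 \cdot 3^{2}}{5}\right) = 6 \left(\frac{8}{5} + \frac{4}{5} \cdot 9\right) = 6 \left(\frac{8}{5} + \frac{36}{5}\right) = 6 \cdot \frac{44}{5} = \frac{264}{5} \approx 52.8$)
$\left(7 + L\right) 7 \left(-130\right) G = \left(7 + 5\right) 7 \left(-130\right) \frac{264}{5} = 12 \cdot 7 \left(-130\right) \frac{264}{5} = 84 \left(-130\right) \frac{264}{5} = \left(-10920\right) \frac{264}{5} = -576576$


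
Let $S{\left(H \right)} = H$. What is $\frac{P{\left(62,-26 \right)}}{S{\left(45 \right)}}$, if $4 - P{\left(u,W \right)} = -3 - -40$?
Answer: $- \frac{11}{15} \approx -0.73333$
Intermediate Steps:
$P{\left(u,W \right)} = -33$ ($P{\left(u,W \right)} = 4 - \left(-3 - -40\right) = 4 - \left(-3 + 40\right) = 4 - 37 = -33$)
$\frac{P{\left(62,-26 \right)}}{S{\left(45 \right)}} = - \frac{33}{45} = \left(-33\right) \frac{1}{45} = - \frac{11}{15}$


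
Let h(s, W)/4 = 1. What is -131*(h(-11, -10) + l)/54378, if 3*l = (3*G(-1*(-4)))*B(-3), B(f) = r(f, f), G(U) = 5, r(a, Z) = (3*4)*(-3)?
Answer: 11528/27189 ≈ 0.42400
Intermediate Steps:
h(s, W) = 4 (h(s, W) = 4*1 = 4)
r(a, Z) = -36 (r(a, Z) = 12*(-3) = -36)
B(f) = -36
l = -180 (l = ((3*5)*(-36))/3 = (15*(-36))/3 = (⅓)*(-540) = -180)
-131*(h(-11, -10) + l)/54378 = -131*(4 - 180)/54378 = -131*(-176)*(1/54378) = 23056*(1/54378) = 11528/27189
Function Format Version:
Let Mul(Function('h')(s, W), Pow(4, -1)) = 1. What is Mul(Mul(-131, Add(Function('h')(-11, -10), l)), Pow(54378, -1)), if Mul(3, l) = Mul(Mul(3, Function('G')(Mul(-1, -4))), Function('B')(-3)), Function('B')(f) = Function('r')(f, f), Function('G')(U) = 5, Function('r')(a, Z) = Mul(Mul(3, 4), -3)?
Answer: Rational(11528, 27189) ≈ 0.42400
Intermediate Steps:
Function('h')(s, W) = 4 (Function('h')(s, W) = Mul(4, 1) = 4)
Function('r')(a, Z) = -36 (Function('r')(a, Z) = Mul(12, -3) = -36)
Function('B')(f) = -36
l = -180 (l = Mul(Rational(1, 3), Mul(Mul(3, 5), -36)) = Mul(Rational(1, 3), Mul(15, -36)) = Mul(Rational(1, 3), -540) = -180)
Mul(Mul(-131, Add(Function('h')(-11, -10), l)), Pow(54378, -1)) = Mul(Mul(-131, Add(4, -180)), Pow(54378, -1)) = Mul(Mul(-131, -176), Rational(1, 54378)) = Mul(23056, Rational(1, 54378)) = Rational(11528, 27189)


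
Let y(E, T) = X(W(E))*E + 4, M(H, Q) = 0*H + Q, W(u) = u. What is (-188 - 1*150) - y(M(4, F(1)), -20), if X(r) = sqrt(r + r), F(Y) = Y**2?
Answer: -342 - sqrt(2) ≈ -343.41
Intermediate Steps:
X(r) = sqrt(2)*sqrt(r) (X(r) = sqrt(2*r) = sqrt(2)*sqrt(r))
M(H, Q) = Q (M(H, Q) = 0 + Q = Q)
y(E, T) = 4 + sqrt(2)*E**(3/2) (y(E, T) = (sqrt(2)*sqrt(E))*E + 4 = sqrt(2)*E**(3/2) + 4 = 4 + sqrt(2)*E**(3/2))
(-188 - 1*150) - y(M(4, F(1)), -20) = (-188 - 1*150) - (4 + sqrt(2)*(1**2)**(3/2)) = (-188 - 150) - (4 + sqrt(2)*1**(3/2)) = -338 - (4 + sqrt(2)*1) = -338 - (4 + sqrt(2)) = -338 + (-4 - sqrt(2)) = -342 - sqrt(2)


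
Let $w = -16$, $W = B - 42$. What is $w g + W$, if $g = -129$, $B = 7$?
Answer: $2029$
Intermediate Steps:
$W = -35$ ($W = 7 - 42 = -35$)
$w g + W = \left(-16\right) \left(-129\right) - 35 = 2064 - 35 = 2029$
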